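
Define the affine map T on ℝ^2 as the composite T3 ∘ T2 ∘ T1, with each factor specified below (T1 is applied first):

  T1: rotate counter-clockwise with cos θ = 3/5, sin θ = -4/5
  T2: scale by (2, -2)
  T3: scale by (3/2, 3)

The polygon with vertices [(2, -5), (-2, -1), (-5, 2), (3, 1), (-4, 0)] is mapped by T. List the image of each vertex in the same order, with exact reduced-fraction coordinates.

T1 rotate counter-clockwise with cos θ = 3/5, sin θ = -4/5: (2, -5) → (-14/5, -23/5); (-2, -1) → (-2, 1); (-5, 2) → (-7/5, 26/5); (3, 1) → (13/5, -9/5); (-4, 0) → (-12/5, 16/5)
T2 scale by (2, -2): (-14/5, -23/5) → (-28/5, 46/5); (-2, 1) → (-4, -2); (-7/5, 26/5) → (-14/5, -52/5); (13/5, -9/5) → (26/5, 18/5); (-12/5, 16/5) → (-24/5, -32/5)
T3 scale by (3/2, 3): (-28/5, 46/5) → (-42/5, 138/5); (-4, -2) → (-6, -6); (-14/5, -52/5) → (-21/5, -156/5); (26/5, 18/5) → (39/5, 54/5); (-24/5, -32/5) → (-36/5, -96/5)

image vertices: (-42/5, 138/5), (-6, -6), (-21/5, -156/5), (39/5, 54/5), (-36/5, -96/5)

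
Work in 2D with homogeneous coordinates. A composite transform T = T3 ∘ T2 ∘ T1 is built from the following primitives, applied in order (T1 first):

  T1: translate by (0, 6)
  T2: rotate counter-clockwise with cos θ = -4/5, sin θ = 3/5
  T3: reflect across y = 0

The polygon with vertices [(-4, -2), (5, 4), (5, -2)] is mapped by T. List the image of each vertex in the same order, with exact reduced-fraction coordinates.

T1 translate by (0, 6): (-4, -2) → (-4, 4); (5, 4) → (5, 10); (5, -2) → (5, 4)
T2 rotate counter-clockwise with cos θ = -4/5, sin θ = 3/5: (-4, 4) → (4/5, -28/5); (5, 10) → (-10, -5); (5, 4) → (-32/5, -1/5)
T3 reflect across y = 0: (4/5, -28/5) → (4/5, 28/5); (-10, -5) → (-10, 5); (-32/5, -1/5) → (-32/5, 1/5)

image vertices: (4/5, 28/5), (-10, 5), (-32/5, 1/5)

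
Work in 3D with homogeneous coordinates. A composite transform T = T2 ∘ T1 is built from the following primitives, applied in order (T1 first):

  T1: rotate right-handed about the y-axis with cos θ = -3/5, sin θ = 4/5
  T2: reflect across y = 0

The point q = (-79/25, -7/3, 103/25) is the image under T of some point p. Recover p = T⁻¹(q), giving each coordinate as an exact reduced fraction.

T1 = [-3/5 0 4/5 0; 0 1 0 0; -4/5 0 -3/5 0; 0 0 0 1]
T2·T1 = [-3/5 0 4/5 0; 0 -1 0 0; -4/5 0 -3/5 0; 0 0 0 1]
det M = -1; M⁻¹ = [-3/5 0 -4/5 0; 0 -1 0 0; 4/5 0 -3/5 0; 0 0 0 1]
M⁻¹ · (-79/25, -7/3, 103/25)ᵀ = (-7/5, 7/3, -5)ᵀ

p = (-7/5, 7/3, -5)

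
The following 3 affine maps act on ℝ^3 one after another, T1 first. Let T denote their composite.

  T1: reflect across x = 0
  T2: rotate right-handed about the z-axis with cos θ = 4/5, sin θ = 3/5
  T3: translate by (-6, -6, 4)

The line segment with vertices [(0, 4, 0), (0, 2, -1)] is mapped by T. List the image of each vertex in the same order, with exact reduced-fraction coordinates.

T1 reflect across x = 0: (0, 4, 0) → (0, 4, 0); (0, 2, -1) → (0, 2, -1)
T2 rotate right-handed about the z-axis with cos θ = 4/5, sin θ = 3/5: (0, 4, 0) → (-12/5, 16/5, 0); (0, 2, -1) → (-6/5, 8/5, -1)
T3 translate by (-6, -6, 4): (-12/5, 16/5, 0) → (-42/5, -14/5, 4); (-6/5, 8/5, -1) → (-36/5, -22/5, 3)

image vertices: (-42/5, -14/5, 4), (-36/5, -22/5, 3)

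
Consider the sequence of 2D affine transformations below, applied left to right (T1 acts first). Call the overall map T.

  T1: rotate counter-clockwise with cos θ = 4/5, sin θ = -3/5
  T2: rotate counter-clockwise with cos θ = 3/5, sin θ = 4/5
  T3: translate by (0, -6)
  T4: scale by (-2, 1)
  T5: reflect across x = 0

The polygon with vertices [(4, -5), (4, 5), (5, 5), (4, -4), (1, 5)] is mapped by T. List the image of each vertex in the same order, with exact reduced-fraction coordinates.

image vertices: (262/25, -242/25), (122/25, -2/25), (34/5, 1/5), (248/25, -218/25), (-22/25, -23/25)

T1 rotate counter-clockwise with cos θ = 4/5, sin θ = -3/5: (4, -5) → (1/5, -32/5); (4, 5) → (31/5, 8/5); (5, 5) → (7, 1); (4, -4) → (4/5, -28/5); (1, 5) → (19/5, 17/5)
T2 rotate counter-clockwise with cos θ = 3/5, sin θ = 4/5: (1/5, -32/5) → (131/25, -92/25); (31/5, 8/5) → (61/25, 148/25); (7, 1) → (17/5, 31/5); (4/5, -28/5) → (124/25, -68/25); (19/5, 17/5) → (-11/25, 127/25)
T3 translate by (0, -6): (131/25, -92/25) → (131/25, -242/25); (61/25, 148/25) → (61/25, -2/25); (17/5, 31/5) → (17/5, 1/5); (124/25, -68/25) → (124/25, -218/25); (-11/25, 127/25) → (-11/25, -23/25)
T4 scale by (-2, 1): (131/25, -242/25) → (-262/25, -242/25); (61/25, -2/25) → (-122/25, -2/25); (17/5, 1/5) → (-34/5, 1/5); (124/25, -218/25) → (-248/25, -218/25); (-11/25, -23/25) → (22/25, -23/25)
T5 reflect across x = 0: (-262/25, -242/25) → (262/25, -242/25); (-122/25, -2/25) → (122/25, -2/25); (-34/5, 1/5) → (34/5, 1/5); (-248/25, -218/25) → (248/25, -218/25); (22/25, -23/25) → (-22/25, -23/25)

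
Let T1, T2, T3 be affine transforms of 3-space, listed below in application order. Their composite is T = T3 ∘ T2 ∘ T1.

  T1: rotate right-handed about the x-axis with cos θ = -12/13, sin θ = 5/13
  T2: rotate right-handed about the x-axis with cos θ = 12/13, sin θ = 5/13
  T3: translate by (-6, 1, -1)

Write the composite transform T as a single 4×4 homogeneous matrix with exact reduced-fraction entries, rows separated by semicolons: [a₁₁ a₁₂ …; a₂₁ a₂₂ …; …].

T = [1 0 0 -6; 0 -1 0 1; 0 0 -1 -1; 0 0 0 1]

T1 = [1 0 0 0; 0 -12/13 -5/13 0; 0 5/13 -12/13 0; 0 0 0 1]
T2·T1 = [1 0 0 0; 0 -1 0 0; 0 0 -1 0; 0 0 0 1]
T3·…·T1 = [1 0 0 -6; 0 -1 0 1; 0 0 -1 -1; 0 0 0 1]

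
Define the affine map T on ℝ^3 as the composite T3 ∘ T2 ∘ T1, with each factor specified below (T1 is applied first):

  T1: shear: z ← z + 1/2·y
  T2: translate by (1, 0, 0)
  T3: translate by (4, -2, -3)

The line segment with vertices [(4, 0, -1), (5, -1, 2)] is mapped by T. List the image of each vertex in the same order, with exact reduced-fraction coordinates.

image vertices: (9, -2, -4), (10, -3, -3/2)

T1 shear: z ← z + 1/2·y: (4, 0, -1) → (4, 0, -1); (5, -1, 2) → (5, -1, 3/2)
T2 translate by (1, 0, 0): (4, 0, -1) → (5, 0, -1); (5, -1, 3/2) → (6, -1, 3/2)
T3 translate by (4, -2, -3): (5, 0, -1) → (9, -2, -4); (6, -1, 3/2) → (10, -3, -3/2)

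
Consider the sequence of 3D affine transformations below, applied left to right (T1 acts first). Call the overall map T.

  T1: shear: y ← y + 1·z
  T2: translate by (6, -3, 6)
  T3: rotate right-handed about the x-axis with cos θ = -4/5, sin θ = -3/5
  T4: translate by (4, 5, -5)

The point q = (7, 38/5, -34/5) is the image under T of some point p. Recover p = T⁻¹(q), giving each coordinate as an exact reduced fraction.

T1 = [1 0 0 0; 0 1 1 0; 0 0 1 0; 0 0 0 1]
T2·T1 = [1 0 0 6; 0 1 1 -3; 0 0 1 6; 0 0 0 1]
T3·…·T1 = [1 0 0 6; 0 -4/5 -1/5 6; 0 -3/5 -7/5 -3; 0 0 0 1]
T4·…·T1 = [1 0 0 10; 0 -4/5 -1/5 11; 0 -3/5 -7/5 -8; 0 0 0 1]
det M = 1; M⁻¹ = [1 0 0 -10; 0 -7/5 1/5 17; 0 3/5 -4/5 -13; 0 0 0 1]
M⁻¹ · (7, 38/5, -34/5)ᵀ = (-3, 5, -3)ᵀ

p = (-3, 5, -3)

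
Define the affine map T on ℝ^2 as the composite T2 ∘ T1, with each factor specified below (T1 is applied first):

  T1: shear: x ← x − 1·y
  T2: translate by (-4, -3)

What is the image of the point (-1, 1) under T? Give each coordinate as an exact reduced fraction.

T1 shear: x ← x − 1·y: (-1, 1) → (-2, 1)
T2 translate by (-4, -3): (-2, 1) → (-6, -2)

T(p) = (-6, -2)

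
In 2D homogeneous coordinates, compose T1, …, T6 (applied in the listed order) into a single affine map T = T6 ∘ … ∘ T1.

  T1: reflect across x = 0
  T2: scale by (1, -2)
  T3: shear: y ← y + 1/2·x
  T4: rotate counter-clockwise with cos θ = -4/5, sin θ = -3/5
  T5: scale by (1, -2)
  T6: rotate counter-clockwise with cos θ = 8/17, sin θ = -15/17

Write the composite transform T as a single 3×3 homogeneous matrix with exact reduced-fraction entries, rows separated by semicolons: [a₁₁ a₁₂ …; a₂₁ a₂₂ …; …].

T1 = [-1 0 0; 0 1 0; 0 0 1]
T2·T1 = [-1 0 0; 0 -2 0; 0 0 1]
T3·…·T1 = [-1 0 0; -1/2 -2 0; 0 0 1]
T4·…·T1 = [1/2 -6/5 0; 1 8/5 0; 0 0 1]
T5·…·T1 = [1/2 -6/5 0; -2 -16/5 0; 0 0 1]
T6·…·T1 = [-26/17 -288/85 0; -47/34 -38/85 0; 0 0 1]

T = [-26/17 -288/85 0; -47/34 -38/85 0; 0 0 1]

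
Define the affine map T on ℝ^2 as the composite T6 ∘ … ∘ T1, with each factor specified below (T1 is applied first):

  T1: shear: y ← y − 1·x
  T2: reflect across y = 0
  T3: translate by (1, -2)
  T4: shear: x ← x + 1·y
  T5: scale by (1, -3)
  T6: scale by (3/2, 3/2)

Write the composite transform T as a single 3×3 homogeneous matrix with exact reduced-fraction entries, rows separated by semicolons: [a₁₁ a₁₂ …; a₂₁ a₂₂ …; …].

T = [3 -3/2 -3/2; -9/2 9/2 9; 0 0 1]

T1 = [1 0 0; -1 1 0; 0 0 1]
T2·T1 = [1 0 0; 1 -1 0; 0 0 1]
T3·…·T1 = [1 0 1; 1 -1 -2; 0 0 1]
T4·…·T1 = [2 -1 -1; 1 -1 -2; 0 0 1]
T5·…·T1 = [2 -1 -1; -3 3 6; 0 0 1]
T6·…·T1 = [3 -3/2 -3/2; -9/2 9/2 9; 0 0 1]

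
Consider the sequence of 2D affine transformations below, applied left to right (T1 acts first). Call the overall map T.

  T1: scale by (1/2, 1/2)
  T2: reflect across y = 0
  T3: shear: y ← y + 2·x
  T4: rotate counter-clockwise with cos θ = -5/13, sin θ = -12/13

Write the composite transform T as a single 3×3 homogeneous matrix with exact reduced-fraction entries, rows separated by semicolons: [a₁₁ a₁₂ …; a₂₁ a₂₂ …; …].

T = [19/26 -6/13 0; -11/13 5/26 0; 0 0 1]

T1 = [1/2 0 0; 0 1/2 0; 0 0 1]
T2·T1 = [1/2 0 0; 0 -1/2 0; 0 0 1]
T3·…·T1 = [1/2 0 0; 1 -1/2 0; 0 0 1]
T4·…·T1 = [19/26 -6/13 0; -11/13 5/26 0; 0 0 1]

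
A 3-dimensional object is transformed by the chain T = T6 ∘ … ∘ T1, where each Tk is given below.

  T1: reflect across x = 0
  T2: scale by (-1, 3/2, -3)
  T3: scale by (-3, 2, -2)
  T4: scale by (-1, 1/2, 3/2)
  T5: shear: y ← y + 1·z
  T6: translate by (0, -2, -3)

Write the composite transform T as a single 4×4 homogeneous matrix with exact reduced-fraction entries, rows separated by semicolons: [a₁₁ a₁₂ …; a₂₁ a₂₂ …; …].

T = [3 0 0 0; 0 3/2 9 -2; 0 0 9 -3; 0 0 0 1]

T1 = [-1 0 0 0; 0 1 0 0; 0 0 1 0; 0 0 0 1]
T2·T1 = [1 0 0 0; 0 3/2 0 0; 0 0 -3 0; 0 0 0 1]
T3·…·T1 = [-3 0 0 0; 0 3 0 0; 0 0 6 0; 0 0 0 1]
T4·…·T1 = [3 0 0 0; 0 3/2 0 0; 0 0 9 0; 0 0 0 1]
T5·…·T1 = [3 0 0 0; 0 3/2 9 0; 0 0 9 0; 0 0 0 1]
T6·…·T1 = [3 0 0 0; 0 3/2 9 -2; 0 0 9 -3; 0 0 0 1]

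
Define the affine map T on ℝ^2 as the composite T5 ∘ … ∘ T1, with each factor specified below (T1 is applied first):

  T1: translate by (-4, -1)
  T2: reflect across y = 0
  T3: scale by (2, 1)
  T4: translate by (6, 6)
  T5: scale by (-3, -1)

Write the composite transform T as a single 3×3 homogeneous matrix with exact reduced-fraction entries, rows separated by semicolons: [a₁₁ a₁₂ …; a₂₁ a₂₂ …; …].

T = [-6 0 6; 0 1 -7; 0 0 1]

T1 = [1 0 -4; 0 1 -1; 0 0 1]
T2·T1 = [1 0 -4; 0 -1 1; 0 0 1]
T3·…·T1 = [2 0 -8; 0 -1 1; 0 0 1]
T4·…·T1 = [2 0 -2; 0 -1 7; 0 0 1]
T5·…·T1 = [-6 0 6; 0 1 -7; 0 0 1]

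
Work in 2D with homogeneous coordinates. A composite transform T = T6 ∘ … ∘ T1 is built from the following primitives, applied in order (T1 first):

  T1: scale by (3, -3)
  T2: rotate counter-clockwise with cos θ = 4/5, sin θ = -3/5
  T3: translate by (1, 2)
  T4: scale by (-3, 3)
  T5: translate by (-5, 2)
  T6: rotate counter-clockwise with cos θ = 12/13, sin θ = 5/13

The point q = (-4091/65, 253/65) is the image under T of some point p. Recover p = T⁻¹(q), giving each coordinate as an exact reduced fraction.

T1 = [3 0 0; 0 -3 0; 0 0 1]
T2·T1 = [12/5 -9/5 0; -9/5 -12/5 0; 0 0 1]
T3·…·T1 = [12/5 -9/5 1; -9/5 -12/5 2; 0 0 1]
T4·…·T1 = [-36/5 27/5 -3; -27/5 -36/5 6; 0 0 1]
T5·…·T1 = [-36/5 27/5 -8; -27/5 -36/5 8; 0 0 1]
T6·…·T1 = [-297/65 504/65 -136/13; -504/65 -297/65 56/13; 0 0 1]
det M = 81; M⁻¹ = [-11/195 -56/585 -8/45; 56/585 -11/195 56/45; 0 0 1]
M⁻¹ · (-4091/65, 253/65)ᵀ = (3, -5)ᵀ

p = (3, -5)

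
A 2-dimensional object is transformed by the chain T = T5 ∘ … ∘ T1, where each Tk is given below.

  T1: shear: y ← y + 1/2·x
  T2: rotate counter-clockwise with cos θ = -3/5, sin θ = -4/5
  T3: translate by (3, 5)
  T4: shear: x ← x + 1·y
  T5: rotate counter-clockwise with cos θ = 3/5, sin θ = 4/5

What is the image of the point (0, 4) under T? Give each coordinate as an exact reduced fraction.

T1 shear: y ← y + 1/2·x: (0, 4) → (0, 4)
T2 rotate counter-clockwise with cos θ = -3/5, sin θ = -4/5: (0, 4) → (16/5, -12/5)
T3 translate by (3, 5): (16/5, -12/5) → (31/5, 13/5)
T4 shear: x ← x + 1·y: (31/5, 13/5) → (44/5, 13/5)
T5 rotate counter-clockwise with cos θ = 3/5, sin θ = 4/5: (44/5, 13/5) → (16/5, 43/5)

T(p) = (16/5, 43/5)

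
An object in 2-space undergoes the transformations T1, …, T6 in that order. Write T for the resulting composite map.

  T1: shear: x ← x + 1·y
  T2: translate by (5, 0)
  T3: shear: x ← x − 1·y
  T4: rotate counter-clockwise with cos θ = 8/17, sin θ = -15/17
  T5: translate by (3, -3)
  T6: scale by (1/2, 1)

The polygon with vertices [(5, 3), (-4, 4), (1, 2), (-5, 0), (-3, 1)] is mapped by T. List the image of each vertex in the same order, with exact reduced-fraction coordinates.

image vertices: (88/17, -177/17), (7/2, -2), (129/34, -125/17), (3/2, -3), (41/17, -73/17)

T1 shear: x ← x + 1·y: (5, 3) → (8, 3); (-4, 4) → (0, 4); (1, 2) → (3, 2); (-5, 0) → (-5, 0); (-3, 1) → (-2, 1)
T2 translate by (5, 0): (8, 3) → (13, 3); (0, 4) → (5, 4); (3, 2) → (8, 2); (-5, 0) → (0, 0); (-2, 1) → (3, 1)
T3 shear: x ← x − 1·y: (13, 3) → (10, 3); (5, 4) → (1, 4); (8, 2) → (6, 2); (0, 0) → (0, 0); (3, 1) → (2, 1)
T4 rotate counter-clockwise with cos θ = 8/17, sin θ = -15/17: (10, 3) → (125/17, -126/17); (1, 4) → (4, 1); (6, 2) → (78/17, -74/17); (0, 0) → (0, 0); (2, 1) → (31/17, -22/17)
T5 translate by (3, -3): (125/17, -126/17) → (176/17, -177/17); (4, 1) → (7, -2); (78/17, -74/17) → (129/17, -125/17); (0, 0) → (3, -3); (31/17, -22/17) → (82/17, -73/17)
T6 scale by (1/2, 1): (176/17, -177/17) → (88/17, -177/17); (7, -2) → (7/2, -2); (129/17, -125/17) → (129/34, -125/17); (3, -3) → (3/2, -3); (82/17, -73/17) → (41/17, -73/17)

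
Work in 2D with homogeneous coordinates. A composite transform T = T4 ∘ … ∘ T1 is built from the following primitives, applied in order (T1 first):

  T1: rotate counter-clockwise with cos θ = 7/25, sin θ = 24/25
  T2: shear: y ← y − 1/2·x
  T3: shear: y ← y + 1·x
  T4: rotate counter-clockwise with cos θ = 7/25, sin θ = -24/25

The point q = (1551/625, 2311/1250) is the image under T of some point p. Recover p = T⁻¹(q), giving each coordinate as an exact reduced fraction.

T1 = [7/25 -24/25 0; 24/25 7/25 0; 0 0 1]
T2·T1 = [7/25 -24/25 0; 41/50 19/25 0; 0 0 1]
T3·…·T1 = [7/25 -24/25 0; 11/10 -1/5 0; 0 0 1]
T4·…·T1 = [709/625 -288/625 0; 49/1250 541/625 0; 0 0 1]
det M = 1; M⁻¹ = [541/625 288/625 0; -49/1250 709/625 0; 0 0 1]
M⁻¹ · (1551/625, 2311/1250)ᵀ = (3, 2)ᵀ

p = (3, 2)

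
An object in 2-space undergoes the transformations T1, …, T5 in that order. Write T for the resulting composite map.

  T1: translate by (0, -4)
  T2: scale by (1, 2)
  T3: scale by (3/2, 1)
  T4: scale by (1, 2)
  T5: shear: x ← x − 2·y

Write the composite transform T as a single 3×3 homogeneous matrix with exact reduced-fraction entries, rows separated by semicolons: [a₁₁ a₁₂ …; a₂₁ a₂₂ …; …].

T1 = [1 0 0; 0 1 -4; 0 0 1]
T2·T1 = [1 0 0; 0 2 -8; 0 0 1]
T3·…·T1 = [3/2 0 0; 0 2 -8; 0 0 1]
T4·…·T1 = [3/2 0 0; 0 4 -16; 0 0 1]
T5·…·T1 = [3/2 -8 32; 0 4 -16; 0 0 1]

T = [3/2 -8 32; 0 4 -16; 0 0 1]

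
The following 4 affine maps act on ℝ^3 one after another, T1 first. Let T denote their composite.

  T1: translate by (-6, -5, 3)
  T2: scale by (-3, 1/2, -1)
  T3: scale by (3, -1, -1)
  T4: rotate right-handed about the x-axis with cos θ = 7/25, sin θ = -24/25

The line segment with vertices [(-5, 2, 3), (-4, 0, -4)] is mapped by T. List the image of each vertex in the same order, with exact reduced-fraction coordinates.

T1 translate by (-6, -5, 3): (-5, 2, 3) → (-11, -3, 6); (-4, 0, -4) → (-10, -5, -1)
T2 scale by (-3, 1/2, -1): (-11, -3, 6) → (33, -3/2, -6); (-10, -5, -1) → (30, -5/2, 1)
T3 scale by (3, -1, -1): (33, -3/2, -6) → (99, 3/2, 6); (30, -5/2, 1) → (90, 5/2, -1)
T4 rotate right-handed about the x-axis with cos θ = 7/25, sin θ = -24/25: (99, 3/2, 6) → (99, 309/50, 6/25); (90, 5/2, -1) → (90, -13/50, -67/25)

image vertices: (99, 309/50, 6/25), (90, -13/50, -67/25)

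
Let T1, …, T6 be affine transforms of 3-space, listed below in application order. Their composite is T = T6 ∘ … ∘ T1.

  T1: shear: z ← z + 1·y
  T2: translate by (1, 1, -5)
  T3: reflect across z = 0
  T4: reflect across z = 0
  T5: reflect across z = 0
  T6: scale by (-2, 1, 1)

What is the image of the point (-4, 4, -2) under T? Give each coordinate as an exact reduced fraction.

T1 shear: z ← z + 1·y: (-4, 4, -2) → (-4, 4, 2)
T2 translate by (1, 1, -5): (-4, 4, 2) → (-3, 5, -3)
T3 reflect across z = 0: (-3, 5, -3) → (-3, 5, 3)
T4 reflect across z = 0: (-3, 5, 3) → (-3, 5, -3)
T5 reflect across z = 0: (-3, 5, -3) → (-3, 5, 3)
T6 scale by (-2, 1, 1): (-3, 5, 3) → (6, 5, 3)

T(p) = (6, 5, 3)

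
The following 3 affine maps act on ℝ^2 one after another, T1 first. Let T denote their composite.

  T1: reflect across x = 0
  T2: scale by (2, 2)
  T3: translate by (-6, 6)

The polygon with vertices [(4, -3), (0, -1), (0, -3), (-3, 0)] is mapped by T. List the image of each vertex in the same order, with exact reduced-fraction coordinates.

image vertices: (-14, 0), (-6, 4), (-6, 0), (0, 6)

T1 reflect across x = 0: (4, -3) → (-4, -3); (0, -1) → (0, -1); (0, -3) → (0, -3); (-3, 0) → (3, 0)
T2 scale by (2, 2): (-4, -3) → (-8, -6); (0, -1) → (0, -2); (0, -3) → (0, -6); (3, 0) → (6, 0)
T3 translate by (-6, 6): (-8, -6) → (-14, 0); (0, -2) → (-6, 4); (0, -6) → (-6, 0); (6, 0) → (0, 6)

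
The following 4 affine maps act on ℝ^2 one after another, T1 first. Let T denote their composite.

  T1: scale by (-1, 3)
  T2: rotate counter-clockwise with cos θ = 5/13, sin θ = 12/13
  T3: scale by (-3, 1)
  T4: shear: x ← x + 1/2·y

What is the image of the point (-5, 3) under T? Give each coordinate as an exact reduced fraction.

T(p) = (603/26, 105/13)

T1 scale by (-1, 3): (-5, 3) → (5, 9)
T2 rotate counter-clockwise with cos θ = 5/13, sin θ = 12/13: (5, 9) → (-83/13, 105/13)
T3 scale by (-3, 1): (-83/13, 105/13) → (249/13, 105/13)
T4 shear: x ← x + 1/2·y: (249/13, 105/13) → (603/26, 105/13)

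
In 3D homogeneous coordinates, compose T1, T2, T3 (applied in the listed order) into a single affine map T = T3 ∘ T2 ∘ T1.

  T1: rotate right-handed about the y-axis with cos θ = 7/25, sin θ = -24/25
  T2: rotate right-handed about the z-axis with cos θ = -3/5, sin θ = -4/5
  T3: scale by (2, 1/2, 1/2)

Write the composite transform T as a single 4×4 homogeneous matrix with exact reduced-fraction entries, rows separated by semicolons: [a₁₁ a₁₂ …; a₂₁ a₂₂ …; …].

T = [-42/125 8/5 144/125 0; -14/125 -3/10 48/125 0; 12/25 0 7/50 0; 0 0 0 1]

T1 = [7/25 0 -24/25 0; 0 1 0 0; 24/25 0 7/25 0; 0 0 0 1]
T2·T1 = [-21/125 4/5 72/125 0; -28/125 -3/5 96/125 0; 24/25 0 7/25 0; 0 0 0 1]
T3·…·T1 = [-42/125 8/5 144/125 0; -14/125 -3/10 48/125 0; 12/25 0 7/50 0; 0 0 0 1]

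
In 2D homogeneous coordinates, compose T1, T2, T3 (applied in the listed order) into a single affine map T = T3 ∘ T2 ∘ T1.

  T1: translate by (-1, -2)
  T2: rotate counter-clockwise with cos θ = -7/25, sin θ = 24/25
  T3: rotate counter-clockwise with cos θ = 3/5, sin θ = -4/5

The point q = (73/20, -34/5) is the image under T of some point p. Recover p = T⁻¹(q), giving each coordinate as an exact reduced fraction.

T1 = [1 0 -1; 0 1 -2; 0 0 1]
T2·T1 = [-7/25 -24/25 11/5; 24/25 -7/25 -2/5; 0 0 1]
T3·…·T1 = [3/5 -4/5 1; 4/5 3/5 -2; 0 0 1]
det M = 1; M⁻¹ = [3/5 4/5 1; -4/5 3/5 2; 0 0 1]
M⁻¹ · (73/20, -34/5)ᵀ = (-9/4, -5)ᵀ

p = (-9/4, -5)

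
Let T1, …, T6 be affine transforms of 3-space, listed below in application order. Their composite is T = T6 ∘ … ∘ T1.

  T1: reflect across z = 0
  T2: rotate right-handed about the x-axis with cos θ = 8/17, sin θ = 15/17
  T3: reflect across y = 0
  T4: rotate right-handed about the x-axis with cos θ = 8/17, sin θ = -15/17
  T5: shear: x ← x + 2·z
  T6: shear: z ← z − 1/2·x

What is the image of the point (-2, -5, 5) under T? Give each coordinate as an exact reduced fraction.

T(p) = (-1368/289, -2005/289, 1)

T1 reflect across z = 0: (-2, -5, 5) → (-2, -5, -5)
T2 rotate right-handed about the x-axis with cos θ = 8/17, sin θ = 15/17: (-2, -5, -5) → (-2, 35/17, -115/17)
T3 reflect across y = 0: (-2, 35/17, -115/17) → (-2, -35/17, -115/17)
T4 rotate right-handed about the x-axis with cos θ = 8/17, sin θ = -15/17: (-2, -35/17, -115/17) → (-2, -2005/289, -395/289)
T5 shear: x ← x + 2·z: (-2, -2005/289, -395/289) → (-1368/289, -2005/289, -395/289)
T6 shear: z ← z − 1/2·x: (-1368/289, -2005/289, -395/289) → (-1368/289, -2005/289, 1)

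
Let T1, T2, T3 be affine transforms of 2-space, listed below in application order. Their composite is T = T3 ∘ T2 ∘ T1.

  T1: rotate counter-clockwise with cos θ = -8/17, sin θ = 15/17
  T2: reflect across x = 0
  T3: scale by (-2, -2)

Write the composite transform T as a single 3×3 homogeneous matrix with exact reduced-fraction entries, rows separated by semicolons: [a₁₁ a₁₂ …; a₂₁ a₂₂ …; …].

T1 = [-8/17 -15/17 0; 15/17 -8/17 0; 0 0 1]
T2·T1 = [8/17 15/17 0; 15/17 -8/17 0; 0 0 1]
T3·…·T1 = [-16/17 -30/17 0; -30/17 16/17 0; 0 0 1]

T = [-16/17 -30/17 0; -30/17 16/17 0; 0 0 1]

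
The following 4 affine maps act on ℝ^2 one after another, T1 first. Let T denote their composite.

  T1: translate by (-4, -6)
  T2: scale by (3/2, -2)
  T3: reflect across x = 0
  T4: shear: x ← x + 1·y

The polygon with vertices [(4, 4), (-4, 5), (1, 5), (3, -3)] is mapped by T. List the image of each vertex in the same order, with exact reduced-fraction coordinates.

image vertices: (4, 4), (14, 2), (13/2, 2), (39/2, 18)

T1 translate by (-4, -6): (4, 4) → (0, -2); (-4, 5) → (-8, -1); (1, 5) → (-3, -1); (3, -3) → (-1, -9)
T2 scale by (3/2, -2): (0, -2) → (0, 4); (-8, -1) → (-12, 2); (-3, -1) → (-9/2, 2); (-1, -9) → (-3/2, 18)
T3 reflect across x = 0: (0, 4) → (0, 4); (-12, 2) → (12, 2); (-9/2, 2) → (9/2, 2); (-3/2, 18) → (3/2, 18)
T4 shear: x ← x + 1·y: (0, 4) → (4, 4); (12, 2) → (14, 2); (9/2, 2) → (13/2, 2); (3/2, 18) → (39/2, 18)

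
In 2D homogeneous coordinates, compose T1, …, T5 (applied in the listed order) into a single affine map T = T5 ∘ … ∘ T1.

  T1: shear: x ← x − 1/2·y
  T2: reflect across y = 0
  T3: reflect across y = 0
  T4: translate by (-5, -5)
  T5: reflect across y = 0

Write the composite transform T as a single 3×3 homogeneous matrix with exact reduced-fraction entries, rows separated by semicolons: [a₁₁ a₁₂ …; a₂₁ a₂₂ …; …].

T1 = [1 -1/2 0; 0 1 0; 0 0 1]
T2·T1 = [1 -1/2 0; 0 -1 0; 0 0 1]
T3·…·T1 = [1 -1/2 0; 0 1 0; 0 0 1]
T4·…·T1 = [1 -1/2 -5; 0 1 -5; 0 0 1]
T5·…·T1 = [1 -1/2 -5; 0 -1 5; 0 0 1]

T = [1 -1/2 -5; 0 -1 5; 0 0 1]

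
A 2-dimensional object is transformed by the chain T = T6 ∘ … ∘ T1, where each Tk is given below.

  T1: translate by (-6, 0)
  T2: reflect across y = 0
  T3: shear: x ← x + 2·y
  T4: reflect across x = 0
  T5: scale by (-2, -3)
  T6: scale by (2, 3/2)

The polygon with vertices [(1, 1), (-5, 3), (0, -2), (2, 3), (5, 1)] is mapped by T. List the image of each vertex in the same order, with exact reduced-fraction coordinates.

T1 translate by (-6, 0): (1, 1) → (-5, 1); (-5, 3) → (-11, 3); (0, -2) → (-6, -2); (2, 3) → (-4, 3); (5, 1) → (-1, 1)
T2 reflect across y = 0: (-5, 1) → (-5, -1); (-11, 3) → (-11, -3); (-6, -2) → (-6, 2); (-4, 3) → (-4, -3); (-1, 1) → (-1, -1)
T3 shear: x ← x + 2·y: (-5, -1) → (-7, -1); (-11, -3) → (-17, -3); (-6, 2) → (-2, 2); (-4, -3) → (-10, -3); (-1, -1) → (-3, -1)
T4 reflect across x = 0: (-7, -1) → (7, -1); (-17, -3) → (17, -3); (-2, 2) → (2, 2); (-10, -3) → (10, -3); (-3, -1) → (3, -1)
T5 scale by (-2, -3): (7, -1) → (-14, 3); (17, -3) → (-34, 9); (2, 2) → (-4, -6); (10, -3) → (-20, 9); (3, -1) → (-6, 3)
T6 scale by (2, 3/2): (-14, 3) → (-28, 9/2); (-34, 9) → (-68, 27/2); (-4, -6) → (-8, -9); (-20, 9) → (-40, 27/2); (-6, 3) → (-12, 9/2)

image vertices: (-28, 9/2), (-68, 27/2), (-8, -9), (-40, 27/2), (-12, 9/2)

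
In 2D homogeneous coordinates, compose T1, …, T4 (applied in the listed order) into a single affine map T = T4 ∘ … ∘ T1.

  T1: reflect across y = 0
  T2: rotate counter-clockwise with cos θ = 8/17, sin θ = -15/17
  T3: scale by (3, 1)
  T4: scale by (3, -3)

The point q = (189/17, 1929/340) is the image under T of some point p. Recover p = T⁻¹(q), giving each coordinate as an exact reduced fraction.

p = (9/4, -1/5)

T1 = [1 0 0; 0 -1 0; 0 0 1]
T2·T1 = [8/17 -15/17 0; -15/17 -8/17 0; 0 0 1]
T3·…·T1 = [24/17 -45/17 0; -15/17 -8/17 0; 0 0 1]
T4·…·T1 = [72/17 -135/17 0; 45/17 24/17 0; 0 0 1]
det M = 27; M⁻¹ = [8/153 5/17 0; -5/51 8/51 0; 0 0 1]
M⁻¹ · (189/17, 1929/340)ᵀ = (9/4, -1/5)ᵀ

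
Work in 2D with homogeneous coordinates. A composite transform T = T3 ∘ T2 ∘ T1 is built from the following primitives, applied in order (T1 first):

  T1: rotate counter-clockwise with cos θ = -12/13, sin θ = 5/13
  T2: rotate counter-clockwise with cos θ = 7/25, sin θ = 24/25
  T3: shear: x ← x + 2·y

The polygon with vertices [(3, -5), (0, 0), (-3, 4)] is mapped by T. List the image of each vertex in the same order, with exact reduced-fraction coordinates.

T1 rotate counter-clockwise with cos θ = -12/13, sin θ = 5/13: (3, -5) → (-11/13, 75/13); (0, 0) → (0, 0); (-3, 4) → (16/13, -63/13)
T2 rotate counter-clockwise with cos θ = 7/25, sin θ = 24/25: (-11/13, 75/13) → (-1877/325, 261/325); (0, 0) → (0, 0); (16/13, -63/13) → (1624/325, -57/325)
T3 shear: x ← x + 2·y: (-1877/325, 261/325) → (-271/65, 261/325); (0, 0) → (0, 0); (1624/325, -57/325) → (302/65, -57/325)

image vertices: (-271/65, 261/325), (0, 0), (302/65, -57/325)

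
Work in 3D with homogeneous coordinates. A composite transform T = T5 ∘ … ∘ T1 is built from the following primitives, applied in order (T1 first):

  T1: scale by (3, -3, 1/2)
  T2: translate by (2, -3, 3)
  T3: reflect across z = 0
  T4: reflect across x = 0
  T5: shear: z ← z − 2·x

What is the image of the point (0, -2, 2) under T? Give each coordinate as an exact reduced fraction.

T(p) = (-2, 3, 0)

T1 scale by (3, -3, 1/2): (0, -2, 2) → (0, 6, 1)
T2 translate by (2, -3, 3): (0, 6, 1) → (2, 3, 4)
T3 reflect across z = 0: (2, 3, 4) → (2, 3, -4)
T4 reflect across x = 0: (2, 3, -4) → (-2, 3, -4)
T5 shear: z ← z − 2·x: (-2, 3, -4) → (-2, 3, 0)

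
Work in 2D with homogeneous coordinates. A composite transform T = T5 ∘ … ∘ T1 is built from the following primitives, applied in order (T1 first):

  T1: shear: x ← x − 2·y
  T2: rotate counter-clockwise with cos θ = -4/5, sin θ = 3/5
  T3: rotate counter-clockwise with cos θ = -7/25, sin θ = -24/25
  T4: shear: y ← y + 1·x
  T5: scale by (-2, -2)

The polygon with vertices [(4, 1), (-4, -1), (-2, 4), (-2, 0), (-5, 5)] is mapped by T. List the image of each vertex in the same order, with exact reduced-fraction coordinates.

image vertices: (-2, -6), (2, 6), (104/5, 132/5), (16/5, 28/5), (30, 40)

T1 shear: x ← x − 2·y: (4, 1) → (2, 1); (-4, -1) → (-2, -1); (-2, 4) → (-10, 4); (-2, 0) → (-2, 0); (-5, 5) → (-15, 5)
T2 rotate counter-clockwise with cos θ = -4/5, sin θ = 3/5: (2, 1) → (-11/5, 2/5); (-2, -1) → (11/5, -2/5); (-10, 4) → (28/5, -46/5); (-2, 0) → (8/5, -6/5); (-15, 5) → (9, -13)
T3 rotate counter-clockwise with cos θ = -7/25, sin θ = -24/25: (-11/5, 2/5) → (1, 2); (11/5, -2/5) → (-1, -2); (28/5, -46/5) → (-52/5, -14/5); (8/5, -6/5) → (-8/5, -6/5); (9, -13) → (-15, -5)
T4 shear: y ← y + 1·x: (1, 2) → (1, 3); (-1, -2) → (-1, -3); (-52/5, -14/5) → (-52/5, -66/5); (-8/5, -6/5) → (-8/5, -14/5); (-15, -5) → (-15, -20)
T5 scale by (-2, -2): (1, 3) → (-2, -6); (-1, -3) → (2, 6); (-52/5, -66/5) → (104/5, 132/5); (-8/5, -14/5) → (16/5, 28/5); (-15, -20) → (30, 40)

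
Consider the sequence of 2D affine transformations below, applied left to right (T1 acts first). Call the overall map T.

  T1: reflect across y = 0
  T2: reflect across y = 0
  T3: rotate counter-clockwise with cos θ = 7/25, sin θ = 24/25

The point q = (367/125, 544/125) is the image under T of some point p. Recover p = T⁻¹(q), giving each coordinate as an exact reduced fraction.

p = (5, -8/5)

T1 = [1 0 0; 0 -1 0; 0 0 1]
T2·T1 = [1 0 0; 0 1 0; 0 0 1]
T3·…·T1 = [7/25 -24/25 0; 24/25 7/25 0; 0 0 1]
det M = 1; M⁻¹ = [7/25 24/25 0; -24/25 7/25 0; 0 0 1]
M⁻¹ · (367/125, 544/125)ᵀ = (5, -8/5)ᵀ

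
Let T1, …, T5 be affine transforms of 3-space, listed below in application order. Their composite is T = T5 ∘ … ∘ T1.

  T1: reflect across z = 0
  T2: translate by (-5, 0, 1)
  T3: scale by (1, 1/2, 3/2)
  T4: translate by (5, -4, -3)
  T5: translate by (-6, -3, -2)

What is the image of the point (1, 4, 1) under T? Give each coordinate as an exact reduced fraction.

T(p) = (-5, -5, -5)

T1 reflect across z = 0: (1, 4, 1) → (1, 4, -1)
T2 translate by (-5, 0, 1): (1, 4, -1) → (-4, 4, 0)
T3 scale by (1, 1/2, 3/2): (-4, 4, 0) → (-4, 2, 0)
T4 translate by (5, -4, -3): (-4, 2, 0) → (1, -2, -3)
T5 translate by (-6, -3, -2): (1, -2, -3) → (-5, -5, -5)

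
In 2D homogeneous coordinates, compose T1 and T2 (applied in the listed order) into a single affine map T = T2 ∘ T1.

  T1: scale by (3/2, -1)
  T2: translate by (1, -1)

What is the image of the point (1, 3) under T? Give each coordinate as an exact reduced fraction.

T(p) = (5/2, -4)

T1 scale by (3/2, -1): (1, 3) → (3/2, -3)
T2 translate by (1, -1): (3/2, -3) → (5/2, -4)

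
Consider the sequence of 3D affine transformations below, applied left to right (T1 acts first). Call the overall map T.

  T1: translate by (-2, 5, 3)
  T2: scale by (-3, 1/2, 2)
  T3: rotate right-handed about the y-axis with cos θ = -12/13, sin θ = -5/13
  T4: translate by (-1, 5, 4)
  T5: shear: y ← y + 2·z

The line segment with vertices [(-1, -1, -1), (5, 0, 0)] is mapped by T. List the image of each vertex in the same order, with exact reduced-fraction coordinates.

T1 translate by (-2, 5, 3): (-1, -1, -1) → (-3, 4, 2); (5, 0, 0) → (3, 5, 3)
T2 scale by (-3, 1/2, 2): (-3, 4, 2) → (9, 2, 4); (3, 5, 3) → (-9, 5/2, 6)
T3 rotate right-handed about the y-axis with cos θ = -12/13, sin θ = -5/13: (9, 2, 4) → (-128/13, 2, -3/13); (-9, 5/2, 6) → (6, 5/2, -9)
T4 translate by (-1, 5, 4): (-128/13, 2, -3/13) → (-141/13, 7, 49/13); (6, 5/2, -9) → (5, 15/2, -5)
T5 shear: y ← y + 2·z: (-141/13, 7, 49/13) → (-141/13, 189/13, 49/13); (5, 15/2, -5) → (5, -5/2, -5)

image vertices: (-141/13, 189/13, 49/13), (5, -5/2, -5)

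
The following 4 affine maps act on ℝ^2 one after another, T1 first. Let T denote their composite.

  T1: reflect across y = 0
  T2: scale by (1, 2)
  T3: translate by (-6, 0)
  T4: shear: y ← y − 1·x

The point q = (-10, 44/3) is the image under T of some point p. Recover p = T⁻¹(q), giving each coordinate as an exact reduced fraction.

p = (-4, -7/3)

T1 = [1 0 0; 0 -1 0; 0 0 1]
T2·T1 = [1 0 0; 0 -2 0; 0 0 1]
T3·…·T1 = [1 0 -6; 0 -2 0; 0 0 1]
T4·…·T1 = [1 0 -6; -1 -2 6; 0 0 1]
det M = -2; M⁻¹ = [1 0 6; -1/2 -1/2 0; 0 0 1]
M⁻¹ · (-10, 44/3)ᵀ = (-4, -7/3)ᵀ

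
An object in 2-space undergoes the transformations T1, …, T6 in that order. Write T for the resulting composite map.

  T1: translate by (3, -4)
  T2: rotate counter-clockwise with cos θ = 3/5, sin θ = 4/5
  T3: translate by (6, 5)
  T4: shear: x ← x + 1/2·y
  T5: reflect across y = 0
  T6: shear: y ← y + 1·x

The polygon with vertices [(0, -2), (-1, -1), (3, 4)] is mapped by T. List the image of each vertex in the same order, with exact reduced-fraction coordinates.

T1 translate by (3, -4): (0, -2) → (3, -6); (-1, -1) → (2, -5); (3, 4) → (6, 0)
T2 rotate counter-clockwise with cos θ = 3/5, sin θ = 4/5: (3, -6) → (33/5, -6/5); (2, -5) → (26/5, -7/5); (6, 0) → (18/5, 24/5)
T3 translate by (6, 5): (33/5, -6/5) → (63/5, 19/5); (26/5, -7/5) → (56/5, 18/5); (18/5, 24/5) → (48/5, 49/5)
T4 shear: x ← x + 1/2·y: (63/5, 19/5) → (29/2, 19/5); (56/5, 18/5) → (13, 18/5); (48/5, 49/5) → (29/2, 49/5)
T5 reflect across y = 0: (29/2, 19/5) → (29/2, -19/5); (13, 18/5) → (13, -18/5); (29/2, 49/5) → (29/2, -49/5)
T6 shear: y ← y + 1·x: (29/2, -19/5) → (29/2, 107/10); (13, -18/5) → (13, 47/5); (29/2, -49/5) → (29/2, 47/10)

image vertices: (29/2, 107/10), (13, 47/5), (29/2, 47/10)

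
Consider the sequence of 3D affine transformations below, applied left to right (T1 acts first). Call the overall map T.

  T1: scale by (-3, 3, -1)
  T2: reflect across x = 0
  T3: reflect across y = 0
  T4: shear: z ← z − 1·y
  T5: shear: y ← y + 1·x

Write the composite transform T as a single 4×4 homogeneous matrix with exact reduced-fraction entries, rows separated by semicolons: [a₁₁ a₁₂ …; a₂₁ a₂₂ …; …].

T = [3 0 0 0; 3 -3 0 0; 0 3 -1 0; 0 0 0 1]

T1 = [-3 0 0 0; 0 3 0 0; 0 0 -1 0; 0 0 0 1]
T2·T1 = [3 0 0 0; 0 3 0 0; 0 0 -1 0; 0 0 0 1]
T3·…·T1 = [3 0 0 0; 0 -3 0 0; 0 0 -1 0; 0 0 0 1]
T4·…·T1 = [3 0 0 0; 0 -3 0 0; 0 3 -1 0; 0 0 0 1]
T5·…·T1 = [3 0 0 0; 3 -3 0 0; 0 3 -1 0; 0 0 0 1]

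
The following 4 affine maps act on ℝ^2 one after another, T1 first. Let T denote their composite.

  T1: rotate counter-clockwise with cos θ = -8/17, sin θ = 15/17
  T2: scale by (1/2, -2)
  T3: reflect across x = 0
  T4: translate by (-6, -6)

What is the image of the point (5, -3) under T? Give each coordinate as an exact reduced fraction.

T1 rotate counter-clockwise with cos θ = -8/17, sin θ = 15/17: (5, -3) → (5/17, 99/17)
T2 scale by (1/2, -2): (5/17, 99/17) → (5/34, -198/17)
T3 reflect across x = 0: (5/34, -198/17) → (-5/34, -198/17)
T4 translate by (-6, -6): (-5/34, -198/17) → (-209/34, -300/17)

T(p) = (-209/34, -300/17)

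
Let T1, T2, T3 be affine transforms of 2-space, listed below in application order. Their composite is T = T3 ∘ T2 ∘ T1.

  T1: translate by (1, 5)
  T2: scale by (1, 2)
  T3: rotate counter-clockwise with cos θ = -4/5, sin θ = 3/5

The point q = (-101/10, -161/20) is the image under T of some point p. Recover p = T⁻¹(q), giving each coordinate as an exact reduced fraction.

p = (9/4, 5/4)

T1 = [1 0 1; 0 1 5; 0 0 1]
T2·T1 = [1 0 1; 0 2 10; 0 0 1]
T3·…·T1 = [-4/5 -6/5 -34/5; 3/5 -8/5 -37/5; 0 0 1]
det M = 2; M⁻¹ = [-4/5 3/5 -1; -3/10 -2/5 -5; 0 0 1]
M⁻¹ · (-101/10, -161/20)ᵀ = (9/4, 5/4)ᵀ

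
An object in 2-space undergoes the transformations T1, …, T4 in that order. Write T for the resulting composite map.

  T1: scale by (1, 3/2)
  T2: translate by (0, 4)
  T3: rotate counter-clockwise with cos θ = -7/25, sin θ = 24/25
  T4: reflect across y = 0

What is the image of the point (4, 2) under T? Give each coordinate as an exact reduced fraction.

T1 scale by (1, 3/2): (4, 2) → (4, 3)
T2 translate by (0, 4): (4, 3) → (4, 7)
T3 rotate counter-clockwise with cos θ = -7/25, sin θ = 24/25: (4, 7) → (-196/25, 47/25)
T4 reflect across y = 0: (-196/25, 47/25) → (-196/25, -47/25)

T(p) = (-196/25, -47/25)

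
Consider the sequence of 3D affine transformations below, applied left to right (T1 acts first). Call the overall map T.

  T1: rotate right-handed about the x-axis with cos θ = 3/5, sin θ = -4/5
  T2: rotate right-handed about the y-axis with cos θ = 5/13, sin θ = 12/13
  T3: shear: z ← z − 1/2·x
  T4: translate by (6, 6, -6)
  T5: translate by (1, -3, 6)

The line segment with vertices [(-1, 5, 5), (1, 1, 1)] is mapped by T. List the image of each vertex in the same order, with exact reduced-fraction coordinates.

image vertices: (74/13, 10, 31/26), (36/5, 22/5, -11/10)

T1 rotate right-handed about the x-axis with cos θ = 3/5, sin θ = -4/5: (-1, 5, 5) → (-1, 7, -1); (1, 1, 1) → (1, 7/5, -1/5)
T2 rotate right-handed about the y-axis with cos θ = 5/13, sin θ = 12/13: (-1, 7, -1) → (-17/13, 7, 7/13); (1, 7/5, -1/5) → (1/5, 7/5, -1)
T3 shear: z ← z − 1/2·x: (-17/13, 7, 7/13) → (-17/13, 7, 31/26); (1/5, 7/5, -1) → (1/5, 7/5, -11/10)
T4 translate by (6, 6, -6): (-17/13, 7, 31/26) → (61/13, 13, -125/26); (1/5, 7/5, -11/10) → (31/5, 37/5, -71/10)
T5 translate by (1, -3, 6): (61/13, 13, -125/26) → (74/13, 10, 31/26); (31/5, 37/5, -71/10) → (36/5, 22/5, -11/10)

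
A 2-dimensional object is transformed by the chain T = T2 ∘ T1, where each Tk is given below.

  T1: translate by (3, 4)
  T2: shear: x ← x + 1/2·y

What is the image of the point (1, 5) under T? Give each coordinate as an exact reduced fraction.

T1 translate by (3, 4): (1, 5) → (4, 9)
T2 shear: x ← x + 1/2·y: (4, 9) → (17/2, 9)

T(p) = (17/2, 9)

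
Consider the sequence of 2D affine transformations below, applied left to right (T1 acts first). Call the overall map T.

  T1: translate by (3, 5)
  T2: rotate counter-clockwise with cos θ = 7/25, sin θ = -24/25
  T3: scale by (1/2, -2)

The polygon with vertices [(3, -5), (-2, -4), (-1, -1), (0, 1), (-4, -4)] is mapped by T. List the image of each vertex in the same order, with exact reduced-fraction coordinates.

T1 translate by (3, 5): (3, -5) → (6, 0); (-2, -4) → (1, 1); (-1, -1) → (2, 4); (0, 1) → (3, 6); (-4, -4) → (-1, 1)
T2 rotate counter-clockwise with cos θ = 7/25, sin θ = -24/25: (6, 0) → (42/25, -144/25); (1, 1) → (31/25, -17/25); (2, 4) → (22/5, -4/5); (3, 6) → (33/5, -6/5); (-1, 1) → (17/25, 31/25)
T3 scale by (1/2, -2): (42/25, -144/25) → (21/25, 288/25); (31/25, -17/25) → (31/50, 34/25); (22/5, -4/5) → (11/5, 8/5); (33/5, -6/5) → (33/10, 12/5); (17/25, 31/25) → (17/50, -62/25)

image vertices: (21/25, 288/25), (31/50, 34/25), (11/5, 8/5), (33/10, 12/5), (17/50, -62/25)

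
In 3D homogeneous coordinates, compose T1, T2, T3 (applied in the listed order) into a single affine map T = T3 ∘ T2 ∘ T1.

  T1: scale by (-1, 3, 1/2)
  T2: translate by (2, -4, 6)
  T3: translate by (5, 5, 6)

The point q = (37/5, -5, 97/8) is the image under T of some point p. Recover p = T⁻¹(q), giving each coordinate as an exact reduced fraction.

T1 = [-1 0 0 0; 0 3 0 0; 0 0 1/2 0; 0 0 0 1]
T2·T1 = [-1 0 0 2; 0 3 0 -4; 0 0 1/2 6; 0 0 0 1]
T3·…·T1 = [-1 0 0 7; 0 3 0 1; 0 0 1/2 12; 0 0 0 1]
det M = -3/2; M⁻¹ = [-1 0 0 7; 0 1/3 0 -1/3; 0 0 2 -24; 0 0 0 1]
M⁻¹ · (37/5, -5, 97/8)ᵀ = (-2/5, -2, 1/4)ᵀ

p = (-2/5, -2, 1/4)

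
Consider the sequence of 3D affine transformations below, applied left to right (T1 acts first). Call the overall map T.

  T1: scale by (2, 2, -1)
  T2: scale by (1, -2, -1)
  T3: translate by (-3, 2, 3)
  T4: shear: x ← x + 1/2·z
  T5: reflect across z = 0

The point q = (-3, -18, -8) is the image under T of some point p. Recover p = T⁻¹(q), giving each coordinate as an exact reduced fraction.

p = (-2, 5, 5)

T1 = [2 0 0 0; 0 2 0 0; 0 0 -1 0; 0 0 0 1]
T2·T1 = [2 0 0 0; 0 -4 0 0; 0 0 1 0; 0 0 0 1]
T3·…·T1 = [2 0 0 -3; 0 -4 0 2; 0 0 1 3; 0 0 0 1]
T4·…·T1 = [2 0 1/2 -3/2; 0 -4 0 2; 0 0 1 3; 0 0 0 1]
T5·…·T1 = [2 0 1/2 -3/2; 0 -4 0 2; 0 0 -1 -3; 0 0 0 1]
det M = 8; M⁻¹ = [1/2 0 1/4 3/2; 0 -1/4 0 1/2; 0 0 -1 -3; 0 0 0 1]
M⁻¹ · (-3, -18, -8)ᵀ = (-2, 5, 5)ᵀ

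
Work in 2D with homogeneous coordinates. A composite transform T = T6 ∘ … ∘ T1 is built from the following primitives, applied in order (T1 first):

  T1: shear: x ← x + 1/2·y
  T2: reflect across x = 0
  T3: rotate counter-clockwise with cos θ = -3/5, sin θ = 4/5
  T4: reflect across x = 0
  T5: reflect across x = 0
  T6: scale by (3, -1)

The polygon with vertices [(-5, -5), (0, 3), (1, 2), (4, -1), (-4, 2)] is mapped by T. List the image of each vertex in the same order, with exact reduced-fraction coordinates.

image vertices: (-3/2, -9), (-9/2, 3), (-6/5, 14/5), (87/10, 11/5), (-51/5, -6/5)

T1 shear: x ← x + 1/2·y: (-5, -5) → (-15/2, -5); (0, 3) → (3/2, 3); (1, 2) → (2, 2); (4, -1) → (7/2, -1); (-4, 2) → (-3, 2)
T2 reflect across x = 0: (-15/2, -5) → (15/2, -5); (3/2, 3) → (-3/2, 3); (2, 2) → (-2, 2); (7/2, -1) → (-7/2, -1); (-3, 2) → (3, 2)
T3 rotate counter-clockwise with cos θ = -3/5, sin θ = 4/5: (15/2, -5) → (-1/2, 9); (-3/2, 3) → (-3/2, -3); (-2, 2) → (-2/5, -14/5); (-7/2, -1) → (29/10, -11/5); (3, 2) → (-17/5, 6/5)
T4 reflect across x = 0: (-1/2, 9) → (1/2, 9); (-3/2, -3) → (3/2, -3); (-2/5, -14/5) → (2/5, -14/5); (29/10, -11/5) → (-29/10, -11/5); (-17/5, 6/5) → (17/5, 6/5)
T5 reflect across x = 0: (1/2, 9) → (-1/2, 9); (3/2, -3) → (-3/2, -3); (2/5, -14/5) → (-2/5, -14/5); (-29/10, -11/5) → (29/10, -11/5); (17/5, 6/5) → (-17/5, 6/5)
T6 scale by (3, -1): (-1/2, 9) → (-3/2, -9); (-3/2, -3) → (-9/2, 3); (-2/5, -14/5) → (-6/5, 14/5); (29/10, -11/5) → (87/10, 11/5); (-17/5, 6/5) → (-51/5, -6/5)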